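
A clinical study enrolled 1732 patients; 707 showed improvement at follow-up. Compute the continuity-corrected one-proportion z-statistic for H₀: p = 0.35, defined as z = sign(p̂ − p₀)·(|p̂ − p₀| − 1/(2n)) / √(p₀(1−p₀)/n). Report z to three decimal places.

z = 5.053

p̂ = 707/1732 = 0.40820. p̂ − p₀ = 0.058199.
Continuity correction 1/(2n) = 1/3464 = 0.000289.
Corrected numerator: |0.058199| − 0.000289 = 0.057910.
Null standard error: √(0.35·0.65/1732) = √0.000131351 = 0.011461.
z = (+)0.057910/0.011461 = 5.053.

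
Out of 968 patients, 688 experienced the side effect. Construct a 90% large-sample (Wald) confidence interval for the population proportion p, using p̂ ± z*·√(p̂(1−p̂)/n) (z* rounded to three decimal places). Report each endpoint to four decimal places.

(0.6868, 0.7347)

The sample proportion is 688/968 = 0.71074.
Standard error of p̂: √(0.205587/968) = √0.000212383 = 0.014573.
For 90% confidence, z* = 1.645.
Margin of error: 1.645 × 0.014573 = 0.02397.
CI: 0.71074 ± 0.02397 = (0.6868, 0.7347).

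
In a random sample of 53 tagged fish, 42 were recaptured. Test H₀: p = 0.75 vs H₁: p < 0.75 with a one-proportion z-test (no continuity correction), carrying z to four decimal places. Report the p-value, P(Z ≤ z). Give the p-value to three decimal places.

The sample proportion is 42/53 = 0.79245.
Null standard error: √(0.75·0.25/53) = √0.003537736 = 0.059479.
z = (p̂ − p₀)/SE = (42/53 − 0.75)/0.059479 ≈ 0.7137.
From the standard normal, P(Z ≤ z) = 0.762.

p-value = 0.762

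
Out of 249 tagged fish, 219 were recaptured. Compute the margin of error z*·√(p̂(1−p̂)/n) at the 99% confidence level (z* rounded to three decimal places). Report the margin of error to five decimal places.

ME = 0.05314

The sample proportion is 219/249 = 0.87952.
SE(p̂) = √(0.87952·0.12048/249) = 0.020629.
The 99% critical value is z* = 2.576.
Margin of error = z*·SE = 2.576 × 0.020629 = 0.05314.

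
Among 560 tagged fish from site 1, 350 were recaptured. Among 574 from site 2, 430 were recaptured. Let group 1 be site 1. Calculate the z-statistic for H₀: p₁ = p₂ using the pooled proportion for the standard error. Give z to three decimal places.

z = -4.510

Sample proportions: p̂₁ = 350/560 = 0.62500 and p̂₂ = 430/574 = 0.74913.
Pooled p̂ = (350+430)/(560+574) = 780/1134 = 0.68783.
SE = √[p̂(1−p̂)(1/n₁+1/n₂)] = √[0.68783·0.31217·(1/560+1/574)] ≈ 0.027523.
z = -0.12413/0.027523 = -4.510.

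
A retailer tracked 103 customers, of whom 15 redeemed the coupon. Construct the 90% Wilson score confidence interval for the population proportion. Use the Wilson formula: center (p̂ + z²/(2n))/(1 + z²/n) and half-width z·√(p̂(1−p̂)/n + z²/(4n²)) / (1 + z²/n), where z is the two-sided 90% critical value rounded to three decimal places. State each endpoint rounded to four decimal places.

p̂ = 15/103 = 0.14563; z = 1.645, so z² = 2.706025.
Denominator 1 + z²/n = 1 + 2.706025/103 = 1.026272.
Center = (0.14563 + 0.013136)/1.026272 = 0.15470.
Radicand: p̂(1−p̂)/n + z²/(4n²) = 0.001207987 + 0.000063767 = 0.001271754.
Half-width = 1.645·√0.001271754/1.026272 = 0.05716.
So the interval runs from 0.0975 to 0.2119.

(0.0975, 0.2119)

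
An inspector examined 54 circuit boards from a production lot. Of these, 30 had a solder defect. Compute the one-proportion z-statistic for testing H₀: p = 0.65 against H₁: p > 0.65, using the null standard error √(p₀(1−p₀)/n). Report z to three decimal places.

p̂ = 30/54 = 0.55556.
Null standard error: √(0.65·0.35/54) = √0.004212963 = 0.064907.
Test statistic: z = -0.09444/0.064907 = -1.455.

z = -1.455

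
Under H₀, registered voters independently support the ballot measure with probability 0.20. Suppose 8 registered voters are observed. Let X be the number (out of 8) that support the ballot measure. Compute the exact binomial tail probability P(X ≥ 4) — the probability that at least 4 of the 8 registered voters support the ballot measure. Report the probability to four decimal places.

P = 0.0563

X is binomial with n = 8 and p = 0.20.
P(X ≥ 4) = Σ_{j=4}^{8} C(8,j)·0.20^j·0.80^{8−j}.
= 0.045875 + 0.009175 + 0.001147 + 0.000082 + 0.000003 = 0.0563.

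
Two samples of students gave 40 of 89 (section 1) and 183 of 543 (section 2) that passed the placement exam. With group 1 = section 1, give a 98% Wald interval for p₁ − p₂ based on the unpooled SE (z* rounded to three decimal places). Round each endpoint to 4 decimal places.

(-0.0190, 0.2438)

p̂₁ = 0.44944, p̂₂ = 0.33702, so the observed difference is 0.11242.
SE = √(0.002780264 + 0.000411485) = √0.003191749 = 0.056496.
The 98% critical value is z* = 2.326. Margin of error = 0.13141.
Interval: 0.11242 ± 0.13141 → (-0.0190, 0.2438).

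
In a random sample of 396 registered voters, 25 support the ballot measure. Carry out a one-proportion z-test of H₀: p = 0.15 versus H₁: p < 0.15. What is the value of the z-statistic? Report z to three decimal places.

z = -4.841

p̂ = 25/396 = 0.06313.
Null standard error: √(0.15·0.85/396) = √0.000321970 = 0.017944.
z = (p̂ − p₀)/SE = (0.06313 − 0.15)/0.017944 = -4.841.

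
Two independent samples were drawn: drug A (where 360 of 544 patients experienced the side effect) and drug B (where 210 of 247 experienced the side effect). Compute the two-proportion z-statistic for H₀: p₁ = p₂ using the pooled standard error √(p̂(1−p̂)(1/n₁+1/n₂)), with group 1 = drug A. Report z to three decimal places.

z = -5.474

Sample proportions: p̂₁ = 360/544 = 0.66176 and p̂₂ = 210/247 = 0.85020.
Pooling: p̂ = 570/791 = 0.72061.
Pooled SE = √[0.2013326·0.00588682] ≈ 0.034427.
z = -0.18844/0.034427 = -5.474.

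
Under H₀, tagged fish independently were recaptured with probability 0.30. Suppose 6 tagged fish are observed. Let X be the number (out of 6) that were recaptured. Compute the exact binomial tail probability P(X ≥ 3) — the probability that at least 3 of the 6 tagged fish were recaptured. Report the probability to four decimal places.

P = 0.2557

X ~ Binomial(n=6, p=0.30).
P(X ≥ 3) = C(6,3)·0.30^3·0.70^3 + C(6,4)·0.30^4·0.70^2 + C(6,5)·0.30^5·0.70^1 + C(6,6)·0.30^6·0.70^0.
= 0.185220 + 0.059535 + 0.010206 + 0.000729 = 0.2557.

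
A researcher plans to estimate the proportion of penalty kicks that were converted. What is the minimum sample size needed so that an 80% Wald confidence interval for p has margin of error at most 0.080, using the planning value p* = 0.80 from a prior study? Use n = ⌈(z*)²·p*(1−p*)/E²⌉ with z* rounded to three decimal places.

n = 42

For 80% confidence, z* = 1.282.
p*(1−p*) = 0.1600.
(z*)²·p*(1−p*)/E² = 1.643524·0.1600/0.006400 = 41.088.
⌈41.088⌉ = 42.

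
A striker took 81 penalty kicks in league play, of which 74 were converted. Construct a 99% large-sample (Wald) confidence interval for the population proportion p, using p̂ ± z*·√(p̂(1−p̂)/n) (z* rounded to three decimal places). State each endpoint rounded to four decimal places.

(0.8332, 0.9940)

The sample proportion is 74/81 = 0.91358.
SE = √(p̂(1−p̂)/n) = √(0.078951/81) = 0.031220.
z* = 2.576 at the 99% level.
Margin of error: 2.576 × 0.031220 = 0.08042.
Interval: 0.91358 ± 0.08042 → (0.8332, 0.9940).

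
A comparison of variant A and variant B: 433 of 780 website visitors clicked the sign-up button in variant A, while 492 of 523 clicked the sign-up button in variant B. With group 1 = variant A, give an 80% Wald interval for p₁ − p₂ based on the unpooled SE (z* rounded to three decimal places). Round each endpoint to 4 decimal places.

(-0.4120, -0.3592)

p̂₁ = 433/780 = 0.55513, p̂₂ = 492/523 = 0.94073; p̂₁ − p̂₂ = -0.38560.
SE = √(0.000316617 + 0.000106616) = √0.000423233 = 0.020573.
z* = 1.282 at the 80% level. Margin of error = 0.02637.
CI: -0.38560 ± 0.02637 = (-0.4120, -0.3592).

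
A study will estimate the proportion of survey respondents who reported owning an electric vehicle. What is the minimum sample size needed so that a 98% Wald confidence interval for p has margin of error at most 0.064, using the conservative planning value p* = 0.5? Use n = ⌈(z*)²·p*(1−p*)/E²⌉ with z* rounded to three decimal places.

For 98% confidence, z* = 2.326.
p*(1−p*) = 0.50·0.50 = 0.2500.
Required n before rounding: 5.410276 × 0.2500 / 0.064² = 330.217.
Rounding up, n = 331.

n = 331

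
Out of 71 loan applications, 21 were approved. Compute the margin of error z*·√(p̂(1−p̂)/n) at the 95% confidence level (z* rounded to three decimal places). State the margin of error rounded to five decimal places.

The sample proportion is 21/71 = 0.29577.
SE(p̂) = √(0.29577·0.70423/71) = 0.054164.
z* = 1.960 at the 95% level.
So ME = 0.10616.

ME = 0.10616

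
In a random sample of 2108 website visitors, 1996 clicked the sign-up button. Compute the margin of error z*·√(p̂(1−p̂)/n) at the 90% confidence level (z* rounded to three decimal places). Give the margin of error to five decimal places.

ME = 0.00804

With x = 1996 successes in n = 2108, p̂ = 0.94687.
SE(p̂) = √(0.94687·0.05313/2108) = 0.004885.
For 90% confidence, z* = 1.645.
Margin of error = z*·SE = 1.645 × 0.004885 = 0.00804.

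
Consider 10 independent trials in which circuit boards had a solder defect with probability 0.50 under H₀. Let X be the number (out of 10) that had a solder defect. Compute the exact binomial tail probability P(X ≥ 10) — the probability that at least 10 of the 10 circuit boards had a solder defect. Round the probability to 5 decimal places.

P = 0.00098

X is binomial with n = 10 and p = 0.50.
P(X ≥ 10) = C(10,10)·0.50^10·0.50^0.
= 0.000977 = 0.00098.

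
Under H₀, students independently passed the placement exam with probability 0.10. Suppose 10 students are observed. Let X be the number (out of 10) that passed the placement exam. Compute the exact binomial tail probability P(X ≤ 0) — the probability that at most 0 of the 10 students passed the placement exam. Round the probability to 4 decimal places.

P = 0.3487

X ~ Binomial(n=10, p=0.10).
P(X ≤ 0) = C(10,0)·0.10^0·0.90^10.
= 0.348678 = 0.3487.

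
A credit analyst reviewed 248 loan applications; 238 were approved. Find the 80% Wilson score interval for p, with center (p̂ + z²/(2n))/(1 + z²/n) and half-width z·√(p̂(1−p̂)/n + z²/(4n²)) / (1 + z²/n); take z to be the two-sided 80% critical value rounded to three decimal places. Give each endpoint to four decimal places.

Here p̂ = 238/248 = 0.95968 and z = 1.282 (z² = 1.643524).
1 + z²/n = 1.006627.
Adjusted center: (0.95968 + z²/(2n))/1.006627 = 0.95665.
Radicand: p̂(1−p̂)/n + z²/(4n²) = 0.000156035 + 0.000006681 = 0.000162716.
Half-width = z·√(radicand)/denom = 1.282·0.012756/1.006627 = 0.01625.
So the interval runs from 0.9404 to 0.9729.

(0.9404, 0.9729)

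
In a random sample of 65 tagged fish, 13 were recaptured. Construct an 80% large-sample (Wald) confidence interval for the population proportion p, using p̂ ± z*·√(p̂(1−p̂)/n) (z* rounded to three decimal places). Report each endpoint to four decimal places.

(0.1364, 0.2636)

Sample proportion p̂ = 13/65 = 0.20000.
Standard error of p̂: √(0.160000/65) = √0.002461538 = 0.049614.
For 80% confidence, z* = 1.282.
Margin = 1.282·0.049614 = 0.06361.
So the interval runs from 0.1364 to 0.2636.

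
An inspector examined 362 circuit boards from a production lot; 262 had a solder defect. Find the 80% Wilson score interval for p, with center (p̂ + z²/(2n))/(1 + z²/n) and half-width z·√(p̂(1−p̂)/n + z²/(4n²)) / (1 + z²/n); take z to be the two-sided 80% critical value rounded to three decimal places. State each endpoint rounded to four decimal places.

Here p̂ = 262/362 = 0.72376 and z = 1.282 (z² = 1.643524).
Denominator 1 + z²/n = 1 + 1.643524/362 = 1.004540.
Center = (0.72376 + 0.002270)/1.004540 = 0.72275.
Radicand: p̂(1−p̂)/n + z²/(4n²) = 0.000552301 + 0.000003135 = 0.000555436.
Half-width = z·√(radicand)/denom = 1.282·0.023568/1.004540 = 0.03008.
Interval: 0.72275 ± 0.03008 → (0.6927, 0.7528).

(0.6927, 0.7528)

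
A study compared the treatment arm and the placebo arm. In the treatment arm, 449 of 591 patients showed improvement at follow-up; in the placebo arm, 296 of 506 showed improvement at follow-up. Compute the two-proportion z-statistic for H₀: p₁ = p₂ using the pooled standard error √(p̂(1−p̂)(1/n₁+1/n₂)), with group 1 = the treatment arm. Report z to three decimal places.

z = 6.181

Sample proportions: p̂₁ = 449/591 = 0.75973 and p̂₂ = 296/506 = 0.58498.
Pooled p̂ = (449+296)/(591+506) = 745/1097 = 0.67912.
SE = √[p̂(1−p̂)(1/n₁+1/n₂)] = √[0.67912·0.32088·(1/591+1/506)] ≈ 0.028273.
z = 0.17475/0.028273 = 6.181.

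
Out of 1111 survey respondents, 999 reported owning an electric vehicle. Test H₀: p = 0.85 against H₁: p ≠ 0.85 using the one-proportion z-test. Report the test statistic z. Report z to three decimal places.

p̂ = 999/1111 = 0.89919.
SE₀ = √(0.85·0.15/1111) = 0.010713.
z = (p̂ − p₀)/SE = (0.89919 − 0.85)/0.010713 = 4.592.

z = 4.592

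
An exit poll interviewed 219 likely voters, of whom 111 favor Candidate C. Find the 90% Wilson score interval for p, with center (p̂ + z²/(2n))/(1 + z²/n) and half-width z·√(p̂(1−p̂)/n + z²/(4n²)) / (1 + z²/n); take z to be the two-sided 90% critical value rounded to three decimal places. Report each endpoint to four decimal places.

Here p̂ = 111/219 = 0.50685 and z = 1.645 (z² = 2.706025).
Denominator 1 + z²/n = 1 + 2.706025/219 = 1.012356.
Center = (0.50685 + 0.006178)/1.012356 = 0.50677.
Radicand: p̂(1−p̂)/n + z²/(4n²) = 0.001141338 + 0.000014105 = 0.001155443.
Half-width = 1.645·√0.001155443/1.012356 = 0.05523.
So the interval runs from 0.4515 to 0.5620.

(0.4515, 0.5620)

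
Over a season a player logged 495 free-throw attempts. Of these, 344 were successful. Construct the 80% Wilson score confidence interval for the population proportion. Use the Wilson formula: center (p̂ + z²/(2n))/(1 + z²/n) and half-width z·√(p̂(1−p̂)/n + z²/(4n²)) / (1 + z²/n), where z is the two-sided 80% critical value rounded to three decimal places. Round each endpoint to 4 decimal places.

(0.6678, 0.7208)

p̂ = 344/495 = 0.69495; z = 1.282, so z² = 1.643524.
Denominator 1 + z²/n = 1 + 1.643524/495 = 1.003320.
Center = (0.69495 + 0.001660)/1.003320 = 0.69430.
Radicand: p̂(1−p̂)/n + z²/(4n²) = 0.000428272 + 0.000001677 = 0.000429949.
Half-width = z·√(radicand)/denom = 1.282·0.020735/1.003320 = 0.02649.
So the interval runs from 0.6678 to 0.7208.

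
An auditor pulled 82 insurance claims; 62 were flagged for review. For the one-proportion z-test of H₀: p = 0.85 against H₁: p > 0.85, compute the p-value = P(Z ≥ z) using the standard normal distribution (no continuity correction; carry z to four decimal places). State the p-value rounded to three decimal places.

p-value = 0.991

p̂ = 62/82 = 0.75610.
SE₀ = √(0.85·0.15/82) = 0.039432.
Test statistic (full precision, shown to 4 dp): z = (62/82 − 0.85)/SE₀ ≈ -2.3814.
From the standard normal, P(Z ≥ z) = 0.991.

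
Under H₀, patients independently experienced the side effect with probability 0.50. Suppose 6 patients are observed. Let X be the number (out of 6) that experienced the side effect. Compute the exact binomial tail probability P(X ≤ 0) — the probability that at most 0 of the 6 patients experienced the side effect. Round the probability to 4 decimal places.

X ~ Binomial(n=6, p=0.50).
P(X ≤ 0) = C(6,0)·0.50^0·0.50^6.
= 0.015625 = 0.0156.

P = 0.0156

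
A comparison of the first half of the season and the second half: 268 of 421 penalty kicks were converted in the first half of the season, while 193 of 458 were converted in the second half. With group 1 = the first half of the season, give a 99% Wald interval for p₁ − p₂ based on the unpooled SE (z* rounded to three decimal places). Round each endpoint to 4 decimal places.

p̂₁ = 0.63658, p̂₂ = 0.42140, so the observed difference is 0.21518.
SE = √(0.000549515 + 0.000532362) = √0.001081877 = 0.032892.
For 99% confidence, z* = 2.576. Margin of error = 0.08473.
So the interval runs from 0.1305 to 0.2999.

(0.1305, 0.2999)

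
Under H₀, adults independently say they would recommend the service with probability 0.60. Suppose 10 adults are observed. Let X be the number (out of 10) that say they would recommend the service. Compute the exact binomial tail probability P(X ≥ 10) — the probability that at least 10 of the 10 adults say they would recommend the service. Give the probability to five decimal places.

P = 0.00605

X is binomial with n = 10 and p = 0.60.
P(X ≥ 10) = C(10,10)·0.60^10·0.40^0.
= 0.006047 = 0.00605.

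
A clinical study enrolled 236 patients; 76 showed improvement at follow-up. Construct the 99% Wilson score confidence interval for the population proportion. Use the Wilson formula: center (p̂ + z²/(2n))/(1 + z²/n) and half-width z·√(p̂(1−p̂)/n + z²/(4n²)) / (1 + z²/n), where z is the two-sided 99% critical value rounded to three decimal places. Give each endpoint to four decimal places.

p̂ = 76/236 = 0.32203; z = 2.576, so z² = 6.635776.
Denominator 1 + z²/n = 1 + 6.635776/236 = 1.028118.
Adjusted center: (0.32203 + z²/(2n))/1.028118 = 0.32690.
Radicand: p̂(1−p̂)/n + z²/(4n²) = 0.000925119 + 0.000029786 = 0.000954905.
Half-width = 2.576·√0.000954905/1.028118 = 0.07743.
CI: 0.32690 ± 0.07743 = (0.2495, 0.4043).

(0.2495, 0.4043)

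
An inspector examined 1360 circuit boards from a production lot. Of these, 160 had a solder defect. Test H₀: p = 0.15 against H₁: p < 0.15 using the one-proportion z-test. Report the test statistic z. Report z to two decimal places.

z = -3.34

The sample proportion is 160/1360 = 0.11765.
Null standard error: √(0.15·0.85/1360) = √0.000093750 = 0.009682.
z = (p̂ − p₀)/SE = (0.11765 − 0.15)/0.009682 = -3.34.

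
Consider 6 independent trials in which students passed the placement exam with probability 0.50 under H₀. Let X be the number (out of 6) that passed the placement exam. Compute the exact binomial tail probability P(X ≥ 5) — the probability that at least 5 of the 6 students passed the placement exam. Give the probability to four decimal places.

P = 0.1094

X ~ Binomial(n=6, p=0.50).
P(X ≥ 5) = C(6,5)·0.50^5·0.50^1 + C(6,6)·0.50^6·0.50^0.
= 0.093750 + 0.015625 = 0.1094.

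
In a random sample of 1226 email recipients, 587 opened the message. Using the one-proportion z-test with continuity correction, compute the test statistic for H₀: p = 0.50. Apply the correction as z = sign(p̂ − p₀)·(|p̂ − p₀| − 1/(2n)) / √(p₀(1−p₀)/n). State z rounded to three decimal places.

The sample proportion is 587/1226 = 0.47879. p̂ − p₀ = -0.021207.
1/(2n) = 0.000408.
Corrected numerator: |-0.021207| − 0.000408 = 0.020799.
Null standard error: √(0.50·0.50/1226) = √0.000203915 = 0.014280.
z = −0.020799/0.014280 = -1.457.

z = -1.457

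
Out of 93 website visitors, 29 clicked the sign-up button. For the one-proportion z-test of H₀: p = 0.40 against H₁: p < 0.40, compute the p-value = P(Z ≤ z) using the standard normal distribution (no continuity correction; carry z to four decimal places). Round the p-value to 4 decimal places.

p̂ = 29/93 = 0.31183.
Null standard error: √(0.40·0.60/93) = √0.002580645 = 0.050800.
z = (p̂ − p₀)/SE = (29/93 − 0.40)/0.050800 ≈ -1.7357.
p-value = P(Z ≤ z) with z = -1.7357 → 0.0413.

p-value = 0.0413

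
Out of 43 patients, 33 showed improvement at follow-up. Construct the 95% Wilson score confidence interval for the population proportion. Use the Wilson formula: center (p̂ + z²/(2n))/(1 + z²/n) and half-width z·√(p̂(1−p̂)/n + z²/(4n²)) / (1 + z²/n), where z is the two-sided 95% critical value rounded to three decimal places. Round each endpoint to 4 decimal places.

(0.6226, 0.8685)

Here p̂ = 33/43 = 0.76744 and z = 1.960 (z² = 3.841600).
1 + z²/n = 1.089340.
Center = (0.76744 + 0.044670)/1.089340 = 0.74551.
Radicand: p̂(1−p̂)/n + z²/(4n²) = 0.004150578 + 0.000519416 = 0.004669994.
Half-width = z·√(radicand)/denom = 1.960·0.068337/1.089340 = 0.12296.
So the interval runs from 0.6226 to 0.8685.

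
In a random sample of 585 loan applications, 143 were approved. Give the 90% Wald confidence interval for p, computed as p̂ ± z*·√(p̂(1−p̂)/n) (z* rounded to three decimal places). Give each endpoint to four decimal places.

p̂ = 143/585 = 0.24444.
SE = √(p̂(1−p̂)/n) = √(0.184691/585) = 0.017768.
For 90% confidence, z* = 1.645.
Margin = 1.645·0.017768 = 0.02923.
CI: 0.24444 ± 0.02923 = (0.2152, 0.2737).

(0.2152, 0.2737)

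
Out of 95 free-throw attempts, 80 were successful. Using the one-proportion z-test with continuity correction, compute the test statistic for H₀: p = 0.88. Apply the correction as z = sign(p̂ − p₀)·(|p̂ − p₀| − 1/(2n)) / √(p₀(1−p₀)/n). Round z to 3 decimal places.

z = -0.979

The sample proportion is 80/95 = 0.84211. p̂ − p₀ = -0.037895.
Continuity correction 1/(2n) = 1/190 = 0.005263.
Corrected numerator: |-0.037895| − 0.005263 = 0.032632.
SE₀ = √(0.88·0.12/95) = 0.033340.
z = (−)0.032632/0.033340 = -0.979.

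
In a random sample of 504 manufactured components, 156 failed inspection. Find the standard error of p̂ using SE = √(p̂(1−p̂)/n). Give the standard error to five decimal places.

Sample proportion p̂ = 156/504 = 0.30952.
p̂(1−p̂) = 0.30952·0.69048 = 0.213717.
Dividing by n and taking the root: √0.000424042 = 0.02059.

SE = 0.02059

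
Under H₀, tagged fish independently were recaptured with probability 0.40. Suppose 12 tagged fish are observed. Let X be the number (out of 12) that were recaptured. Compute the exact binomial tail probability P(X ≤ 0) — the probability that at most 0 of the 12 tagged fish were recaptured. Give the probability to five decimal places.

P = 0.00218

X ~ Binomial(n=12, p=0.40).
P(X ≤ 0) = C(12,0)·0.40^0·0.60^12.
= 0.002177 = 0.00218.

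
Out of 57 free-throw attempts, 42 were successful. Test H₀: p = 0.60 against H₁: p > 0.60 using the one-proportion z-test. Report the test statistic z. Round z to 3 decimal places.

The sample proportion is 42/57 = 0.73684.
SE₀ = √(0.60·0.40/57) = 0.064889.
Test statistic: z = 0.13684/0.064889 = 2.109.

z = 2.109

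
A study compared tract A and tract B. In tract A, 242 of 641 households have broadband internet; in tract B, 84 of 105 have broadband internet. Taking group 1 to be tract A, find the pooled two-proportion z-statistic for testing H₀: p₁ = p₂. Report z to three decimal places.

Sample proportions: p̂₁ = 242/641 = 0.37754 and p̂₂ = 84/105 = 0.80000.
Pooling: p̂ = 326/746 = 0.43700.
SE = √[p̂(1−p̂)(1/n₁+1/n₂)] = √[0.43700·0.56300·(1/641+1/105)] ≈ 0.052220.
z = (p̂₁ − p̂₂)/SE = (0.37754 − 0.80000)/0.052220 = -0.42246/0.052220 = -8.090.

z = -8.090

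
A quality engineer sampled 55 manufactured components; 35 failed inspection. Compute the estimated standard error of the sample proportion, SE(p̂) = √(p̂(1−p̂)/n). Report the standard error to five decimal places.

SE = 0.06486

The sample proportion is 35/55 = 0.63636.
p̂(1−p̂) = 0.63636·0.36364 = 0.231406.
Dividing by n and taking the root: √0.004207382 = 0.06486.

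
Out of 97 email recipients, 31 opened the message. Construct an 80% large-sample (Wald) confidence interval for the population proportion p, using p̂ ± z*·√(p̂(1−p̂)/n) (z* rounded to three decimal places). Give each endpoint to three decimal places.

p̂ = 31/97 = 0.31959.
SE(p̂) = √(0.31959·0.68041/97) = 0.047347.
The 80% critical value is z* = 1.282.
Margin = 1.282·0.047347 = 0.06070.
CI: 0.31959 ± 0.06070 = (0.259, 0.380).

(0.259, 0.380)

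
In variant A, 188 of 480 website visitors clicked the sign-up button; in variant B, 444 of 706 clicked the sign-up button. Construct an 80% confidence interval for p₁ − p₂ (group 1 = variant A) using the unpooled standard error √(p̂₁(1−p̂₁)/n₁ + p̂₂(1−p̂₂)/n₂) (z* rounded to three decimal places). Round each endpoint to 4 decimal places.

(-0.2741, -0.2004)

p̂₁ = 188/480 = 0.39167, p̂₂ = 444/706 = 0.62890; p̂₁ − p̂₂ = -0.23723.
SE = √(0.000496383 + 0.000330575) = √0.000826958 = 0.028757.
For 80% confidence, z* = 1.282. Margin = 1.282·0.028757 = 0.03687.
So the interval runs from -0.2741 to -0.2004.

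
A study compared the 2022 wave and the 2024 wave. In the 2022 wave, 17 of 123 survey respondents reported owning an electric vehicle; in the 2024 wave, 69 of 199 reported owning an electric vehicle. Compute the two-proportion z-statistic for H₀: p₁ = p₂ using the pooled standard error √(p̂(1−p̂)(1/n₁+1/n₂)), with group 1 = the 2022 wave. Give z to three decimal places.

z = -4.109

Sample proportions: p̂₁ = 17/123 = 0.13821 and p̂₂ = 69/199 = 0.34673.
Pooled p̂ = (17+69)/(123+199) = 86/322 = 0.26708.
Pooled SE = √[0.1957486·0.01315521] ≈ 0.050746.
z = -0.20852/0.050746 = -4.109.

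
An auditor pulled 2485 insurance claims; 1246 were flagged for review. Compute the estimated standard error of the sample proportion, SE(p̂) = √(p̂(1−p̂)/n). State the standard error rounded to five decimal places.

SE = 0.01003

p̂ = 1246/2485 = 0.50141.
p̂(1−p̂) = 0.50141·0.49859 = 0.249998.
Dividing by n and taking the root: √0.000100603 = 0.01003.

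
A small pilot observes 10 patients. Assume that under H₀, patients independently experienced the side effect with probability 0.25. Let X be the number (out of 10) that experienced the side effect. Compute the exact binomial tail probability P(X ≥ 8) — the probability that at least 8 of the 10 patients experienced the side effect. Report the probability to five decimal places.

X is binomial with n = 10 and p = 0.25.
P(X ≥ 8) = C(10,8)·0.25^8·0.75^2 + C(10,9)·0.25^9·0.75^1 + C(10,10)·0.25^10·0.75^0.
= 0.000386 + 0.000029 + 0.000001 = 0.00042.

P = 0.00042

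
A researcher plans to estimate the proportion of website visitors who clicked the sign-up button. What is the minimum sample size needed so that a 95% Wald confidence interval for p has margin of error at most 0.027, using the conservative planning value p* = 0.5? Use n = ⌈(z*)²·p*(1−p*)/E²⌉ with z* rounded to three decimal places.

n = 1318

For 95% confidence, z* = 1.960.
p*(1−p*) = 0.50·0.50 = 0.2500.
Required n before rounding: 3.841600 × 0.2500 / 0.027² = 1317.421.
Rounding up, n = 1318.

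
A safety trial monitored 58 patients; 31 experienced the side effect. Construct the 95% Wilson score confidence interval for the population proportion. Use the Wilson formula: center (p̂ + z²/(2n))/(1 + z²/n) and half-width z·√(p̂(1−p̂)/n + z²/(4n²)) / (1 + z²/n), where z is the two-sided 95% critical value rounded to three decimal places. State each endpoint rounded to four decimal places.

p̂ = 31/58 = 0.53448; z = 1.960, so z² = 3.841600.
Denominator 1 + z²/n = 1 + 3.841600/58 = 1.066234.
Adjusted center: (0.53448 + z²/(2n))/1.066234 = 0.53234.
Radicand: p̂(1−p̂)/n + z²/(4n²) = 0.004289844 + 0.000285493 = 0.004575337.
Half-width = z·√(radicand)/denom = 1.960·0.067641/1.066234 = 0.12434.
CI: 0.53234 ± 0.12434 = (0.4080, 0.6567).

(0.4080, 0.6567)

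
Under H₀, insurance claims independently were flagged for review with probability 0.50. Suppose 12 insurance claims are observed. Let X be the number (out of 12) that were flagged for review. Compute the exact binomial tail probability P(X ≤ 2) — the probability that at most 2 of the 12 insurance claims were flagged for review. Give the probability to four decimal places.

X ~ Binomial(n=12, p=0.50).
P(X ≤ 2) = C(12,0)·0.50^0·0.50^12 + C(12,1)·0.50^1·0.50^11 + C(12,2)·0.50^2·0.50^10.
= 0.000244 + 0.002930 + 0.016113 = 0.0193.

P = 0.0193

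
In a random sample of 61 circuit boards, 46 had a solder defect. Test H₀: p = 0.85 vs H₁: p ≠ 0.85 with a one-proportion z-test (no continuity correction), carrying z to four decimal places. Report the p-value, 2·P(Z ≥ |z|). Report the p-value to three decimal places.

The sample proportion is 46/61 = 0.75410.
SE₀ = √(0.85·0.15/61) = 0.045718.
z = (p̂ − p₀)/SE = (46/61 − 0.85)/0.045718 ≈ -2.0977.
p-value = 2·P(Z ≥ |z|) with z = -2.0977 → 0.036.

p-value = 0.036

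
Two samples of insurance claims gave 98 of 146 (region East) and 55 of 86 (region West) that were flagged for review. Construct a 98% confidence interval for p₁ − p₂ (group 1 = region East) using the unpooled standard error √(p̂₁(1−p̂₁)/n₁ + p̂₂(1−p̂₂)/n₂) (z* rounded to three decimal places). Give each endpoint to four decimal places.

p̂₁ = 0.67123, p̂₂ = 0.63953, so the observed difference is 0.03170.
SE = √(0.001511502 + 0.002680582) = √0.004192084 = 0.064746.
For 98% confidence, z* = 2.326. Margin = 2.326·0.064746 = 0.15060.
Interval: 0.03170 ± 0.15060 → (-0.1189, 0.1823).

(-0.1189, 0.1823)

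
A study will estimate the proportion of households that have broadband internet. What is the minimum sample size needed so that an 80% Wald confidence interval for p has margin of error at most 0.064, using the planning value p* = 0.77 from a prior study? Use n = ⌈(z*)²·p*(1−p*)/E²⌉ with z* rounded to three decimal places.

n = 72

For 80% confidence, z* = 1.282.
p*(1−p*) = 0.77·0.23 = 0.1771.
Required n before rounding: 1.643524 × 0.1771 / 0.064² = 71.062.
⌈71.062⌉ = 72.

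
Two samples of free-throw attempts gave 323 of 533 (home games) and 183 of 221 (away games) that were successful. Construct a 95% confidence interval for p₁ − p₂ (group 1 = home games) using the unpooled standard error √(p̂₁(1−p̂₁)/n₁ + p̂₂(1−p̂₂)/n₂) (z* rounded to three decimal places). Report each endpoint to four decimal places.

(-0.2868, -0.1573)

p̂₁ = 0.60600, p̂₂ = 0.82805, so the observed difference is -0.22205.
Unpooled SE = √(p̂₁(1−p̂₁)/n₁ + p̂₂(1−p̂₂)/n₂) = √(0.000447961 + 0.000644255) = 0.033049.
For 95% confidence, z* = 1.960. Margin = 1.960·0.033049 = 0.06478.
CI: -0.22205 ± 0.06478 = (-0.2868, -0.1573).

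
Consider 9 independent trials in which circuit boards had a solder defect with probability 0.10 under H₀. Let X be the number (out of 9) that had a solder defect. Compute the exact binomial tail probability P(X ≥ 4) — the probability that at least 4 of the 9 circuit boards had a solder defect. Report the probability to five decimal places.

P = 0.00833

X is binomial with n = 9 and p = 0.10.
P(X ≥ 4) = Σ_{j=4}^{9} C(9,j)·0.10^j·0.90^{9−j}.
= 0.007440 + 0.000827 + 0.000061 + 0.000003 + 0.000000 + 0.000000 = 0.00833.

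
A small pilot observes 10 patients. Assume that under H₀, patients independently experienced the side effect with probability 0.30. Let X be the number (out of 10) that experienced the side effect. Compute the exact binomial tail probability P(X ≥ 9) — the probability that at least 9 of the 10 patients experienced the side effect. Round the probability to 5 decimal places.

P = 0.00014

X ~ Binomial(n=10, p=0.30).
P(X ≥ 9) = C(10,9)·0.30^9·0.70^1 + C(10,10)·0.30^10·0.70^0.
= 0.000138 + 0.000006 = 0.00014.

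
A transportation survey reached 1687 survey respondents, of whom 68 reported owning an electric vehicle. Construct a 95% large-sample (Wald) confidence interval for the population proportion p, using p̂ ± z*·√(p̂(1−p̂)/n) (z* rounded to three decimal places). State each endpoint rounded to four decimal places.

The sample proportion is 68/1687 = 0.04031.
SE = √(p̂(1−p̂)/n) = √(0.038683/1687) = 0.004789.
The 95% critical value is z* = 1.960.
Margin = 1.960·0.004789 = 0.00939.
CI: 0.04031 ± 0.00939 = (0.0309, 0.0497).

(0.0309, 0.0497)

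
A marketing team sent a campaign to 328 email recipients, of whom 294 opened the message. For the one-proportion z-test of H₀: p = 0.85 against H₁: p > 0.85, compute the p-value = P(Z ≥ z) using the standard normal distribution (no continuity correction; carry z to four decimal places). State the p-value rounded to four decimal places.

p̂ = 294/328 = 0.89634.
Under H₀, SE = √(p₀(1−p₀)/n) = √(0.85·0.15/328) = √0.000388720 = 0.019716.
Test statistic (full precision, shown to 4 dp): z = (294/328 − 0.85)/SE₀ ≈ 2.3505.
From the standard normal, P(Z ≥ z) = 0.0094.

p-value = 0.0094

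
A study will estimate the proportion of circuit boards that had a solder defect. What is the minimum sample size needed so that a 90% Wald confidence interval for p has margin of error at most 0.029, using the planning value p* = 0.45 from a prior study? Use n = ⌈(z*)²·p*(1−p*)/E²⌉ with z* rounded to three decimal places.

n = 797

The 90% critical value is z* = 1.645.
p*(1−p*) = 0.45·0.55 = 0.2475.
Required n before rounding: 2.706025 × 0.2475 / 0.029² = 796.363.
Rounding up, n = 797.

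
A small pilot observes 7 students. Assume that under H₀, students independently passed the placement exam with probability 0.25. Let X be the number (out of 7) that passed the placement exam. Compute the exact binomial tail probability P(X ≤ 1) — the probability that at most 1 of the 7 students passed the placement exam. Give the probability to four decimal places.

X ~ Binomial(n=7, p=0.25).
P(X ≤ 1) = C(7,0)·0.25^0·0.75^7 + C(7,1)·0.25^1·0.75^6.
= 0.133484 + 0.311462 = 0.4449.

P = 0.4449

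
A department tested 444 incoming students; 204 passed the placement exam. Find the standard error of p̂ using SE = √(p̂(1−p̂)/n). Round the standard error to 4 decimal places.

Sample proportion p̂ = 204/444 = 0.45946.
p̂(1−p̂) = 0.248357.
Dividing by n and taking the root: √0.000559363 = 0.0237.

SE = 0.0237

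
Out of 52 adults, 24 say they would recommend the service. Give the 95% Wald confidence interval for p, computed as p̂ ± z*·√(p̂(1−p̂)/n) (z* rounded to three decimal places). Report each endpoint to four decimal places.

(0.3260, 0.5970)

p̂ = 24/52 = 0.46154.
Standard error of p̂: √(0.248521/52) = √0.004779244 = 0.069132.
The 95% critical value is z* = 1.960.
Margin = 1.960·0.069132 = 0.13550.
CI: 0.46154 ± 0.13550 = (0.3260, 0.5970).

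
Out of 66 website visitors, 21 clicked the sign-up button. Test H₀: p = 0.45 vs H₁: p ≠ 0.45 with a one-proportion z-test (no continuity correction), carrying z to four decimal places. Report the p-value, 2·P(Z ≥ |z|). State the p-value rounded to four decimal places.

p-value = 0.0314

Sample proportion p̂ = 21/66 = 0.31818.
Under H₀, SE = √(p₀(1−p₀)/n) = √(0.45·0.55/66) = √0.003750000 = 0.061237.
z = (p̂ − p₀)/SE = (21/66 − 0.45)/0.061237 ≈ -2.1526.
From the standard normal, 2·P(Z ≥ |z|) = 0.0314.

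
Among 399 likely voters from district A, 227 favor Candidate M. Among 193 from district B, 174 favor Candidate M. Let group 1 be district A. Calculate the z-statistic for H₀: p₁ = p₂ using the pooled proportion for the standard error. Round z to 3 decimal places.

Sample proportions: p̂₁ = 227/399 = 0.56892 and p̂₂ = 174/193 = 0.90155.
Pooled p̂ = (227+174)/(399+193) = 401/592 = 0.67736.
SE = √[p̂(1−p̂)(1/n₁+1/n₂)] = √[0.67736·0.32264·(1/399+1/193)] ≈ 0.040989.
z = -0.33263/0.040989 = -8.115.

z = -8.115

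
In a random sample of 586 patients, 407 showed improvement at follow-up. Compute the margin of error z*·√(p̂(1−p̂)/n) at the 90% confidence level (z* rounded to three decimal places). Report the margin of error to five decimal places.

p̂ = 407/586 = 0.69454.
SE = √(p̂(1−p̂)/n) = √(0.212154/586) = 0.019027.
z* = 1.645 at the 90% level.
ME = 1.645·0.019027 = 0.03130.

ME = 0.03130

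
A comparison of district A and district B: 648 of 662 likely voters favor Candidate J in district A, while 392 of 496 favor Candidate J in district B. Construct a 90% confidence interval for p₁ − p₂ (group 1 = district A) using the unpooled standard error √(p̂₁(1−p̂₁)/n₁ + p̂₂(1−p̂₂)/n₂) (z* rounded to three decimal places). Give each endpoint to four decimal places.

(0.1571, 0.2200)

p̂₁ = 0.97885, p̂₂ = 0.79032, so the observed difference is 0.18853.
SE = √(0.000031270 + 0.000334098) = √0.000365368 = 0.019115.
z* = 1.645 at the 90% level. Margin = 1.645·0.019115 = 0.03144.
Interval: 0.18853 ± 0.03144 → (0.1571, 0.2200).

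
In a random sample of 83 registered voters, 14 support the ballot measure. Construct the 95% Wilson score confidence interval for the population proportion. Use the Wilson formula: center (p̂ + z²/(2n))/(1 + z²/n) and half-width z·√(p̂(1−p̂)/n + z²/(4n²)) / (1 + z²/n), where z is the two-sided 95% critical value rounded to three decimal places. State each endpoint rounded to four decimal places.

(0.1032, 0.2634)

p̂ = 14/83 = 0.16867; z = 1.960, so z² = 3.841600.
Denominator 1 + z²/n = 1 + 3.841600/83 = 1.046284.
Adjusted center: (0.16867 + z²/(2n))/1.046284 = 0.18333.
Radicand: p̂(1−p̂)/n + z²/(4n²) = 0.001689440 + 0.000139411 = 0.001828851.
Half-width = z·√(radicand)/denom = 1.960·0.042765/1.046284 = 0.08011.
Interval: 0.18333 ± 0.08011 → (0.1032, 0.2634).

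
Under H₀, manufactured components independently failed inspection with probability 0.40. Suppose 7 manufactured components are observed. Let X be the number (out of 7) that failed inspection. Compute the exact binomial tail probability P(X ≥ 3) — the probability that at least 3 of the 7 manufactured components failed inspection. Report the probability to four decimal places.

X ~ Binomial(n=7, p=0.40).
P(X ≥ 3) = Σ_{j=3}^{7} C(7,j)·0.40^j·0.60^{7−j}.
= 0.290304 + 0.193536 + 0.077414 + 0.017203 + 0.001638 = 0.5801.

P = 0.5801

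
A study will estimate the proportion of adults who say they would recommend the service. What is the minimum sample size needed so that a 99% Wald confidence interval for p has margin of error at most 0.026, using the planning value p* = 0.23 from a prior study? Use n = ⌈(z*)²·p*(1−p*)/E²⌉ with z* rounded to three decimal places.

For 99% confidence, z* = 2.576.
p*(1−p*) = 0.23·0.77 = 0.1771.
Required n before rounding: 6.635776 × 0.1771 / 0.026² = 1738.456.
Rounding up, n = 1739.

n = 1739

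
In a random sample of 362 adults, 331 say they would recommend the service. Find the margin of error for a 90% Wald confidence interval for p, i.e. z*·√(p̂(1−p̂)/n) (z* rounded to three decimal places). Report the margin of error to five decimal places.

ME = 0.02419

Sample proportion p̂ = 331/362 = 0.91436.
SE(p̂) = √(0.91436·0.08564/362) = 0.014707.
The 90% critical value is z* = 1.645.
ME = 1.645·0.014707 = 0.02419.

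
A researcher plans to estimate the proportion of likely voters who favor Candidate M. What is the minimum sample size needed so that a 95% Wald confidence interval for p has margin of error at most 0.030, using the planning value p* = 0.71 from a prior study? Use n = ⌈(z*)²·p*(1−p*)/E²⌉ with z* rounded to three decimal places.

n = 879

For 95% confidence, z* = 1.960.
p*(1−p*) = 0.2059.
Required n before rounding: 3.841600 × 0.2059 / 0.030² = 878.873.
⌈878.873⌉ = 879.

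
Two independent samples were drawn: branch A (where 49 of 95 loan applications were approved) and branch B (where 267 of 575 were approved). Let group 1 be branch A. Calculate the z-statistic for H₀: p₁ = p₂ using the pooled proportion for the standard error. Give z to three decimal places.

p̂₁ = 49/95 = 0.51579, p̂₂ = 267/575 = 0.46435.
Pooling: p̂ = 316/670 = 0.47164.
Pooled SE = √[0.2491958·0.01226545] ≈ 0.055286.
z = 0.05144/0.055286 = 0.930.

z = 0.930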